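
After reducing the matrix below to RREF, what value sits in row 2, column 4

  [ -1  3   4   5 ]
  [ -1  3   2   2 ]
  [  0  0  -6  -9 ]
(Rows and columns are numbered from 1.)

Multiply R1 by -1.
Add R1 to R2.
Multiply R2 by -1/2.
Add 6 times R2 to R3.
Add 4 times R2 to R1.

3/2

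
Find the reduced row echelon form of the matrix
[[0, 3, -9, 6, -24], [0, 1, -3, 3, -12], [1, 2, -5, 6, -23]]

R1 ↔ R3
  [ 1  2  -5  6  -23 ]
  [ 0  1  -3  3  -12 ]
  [ 0  3  -9  6  -24 ]
R3 → R3 − 3·R2
  [ 1  2  -5   6  -23 ]
  [ 0  1  -3   3  -12 ]
  [ 0  0   0  -3   12 ]
R3 → -1/3·R3
  [ 1  2  -5  6  -23 ]
  [ 0  1  -3  3  -12 ]
  [ 0  0   0  1   -4 ]
R2 → R2 − 3·R3
  [ 1  2  -5  6  -23 ]
  [ 0  1  -3  0    0 ]
  [ 0  0   0  1   -4 ]
R1 → R1 − 6·R3
  [ 1  2  -5  0   1 ]
  [ 0  1  -3  0   0 ]
  [ 0  0   0  1  -4 ]
R1 → R1 − 2·R2
  [ 1  0   1  0   1 ]
  [ 0  1  -3  0   0 ]
  [ 0  0   0  1  -4 ]

[[1, 0, 1, 0, 1], [0, 1, -3, 0, 0], [0, 0, 0, 1, -4]]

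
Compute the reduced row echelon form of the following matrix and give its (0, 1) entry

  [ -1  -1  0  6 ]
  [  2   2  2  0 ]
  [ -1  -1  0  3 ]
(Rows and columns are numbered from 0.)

R1 → -1·R1
  [  1   1  0  -6 ]
  [  2   2  2   0 ]
  [ -1  -1  0   3 ]
R2 → R2 − 2·R1
  [  1   1  0  -6 ]
  [  0   0  2  12 ]
  [ -1  -1  0   3 ]
R3 → R3 + R1
  [ 1  1  0  -6 ]
  [ 0  0  2  12 ]
  [ 0  0  0  -3 ]
R2 → 1/2·R2
  [ 1  1  0  -6 ]
  [ 0  0  1   6 ]
  [ 0  0  0  -3 ]
R3 → -1/3·R3
  [ 1  1  0  -6 ]
  [ 0  0  1   6 ]
  [ 0  0  0   1 ]
R2 → R2 − 6·R3
  [ 1  1  0  -6 ]
  [ 0  0  1   0 ]
  [ 0  0  0   1 ]
R1 → R1 + 6·R3
  [ 1  1  0  0 ]
  [ 0  0  1  0 ]
  [ 0  0  0  1 ]

1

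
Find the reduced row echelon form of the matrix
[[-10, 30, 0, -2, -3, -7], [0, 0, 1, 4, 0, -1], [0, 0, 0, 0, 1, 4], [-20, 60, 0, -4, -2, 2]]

[[1, -3, 0, 1/5, 0, -1/2], [0, 0, 1, 4, 0, -1], [0, 0, 0, 0, 1, 4], [0, 0, 0, 0, 0, 0]]

Multiply r1 by -1/10.
  [   1  -3  0  1/5  3/10  7/10 ]
  [   0   0  1    4     0    -1 ]
  [   0   0  0    0     1     4 ]
  [ -20  60  0   -4    -2     2 ]
Add 20 times r1 to r4.
  [ 1  -3  0  1/5  3/10  7/10 ]
  [ 0   0  1    4     0    -1 ]
  [ 0   0  0    0     1     4 ]
  [ 0   0  0    0     4    16 ]
Subtract 4 times r3 from r4.
  [ 1  -3  0  1/5  3/10  7/10 ]
  [ 0   0  1    4     0    -1 ]
  [ 0   0  0    0     1     4 ]
  [ 0   0  0    0     0     0 ]
Subtract 3/10 times r3 from r1.
  [ 1  -3  0  1/5  0  -1/2 ]
  [ 0   0  1    4  0    -1 ]
  [ 0   0  0    0  1     4 ]
  [ 0   0  0    0  0     0 ]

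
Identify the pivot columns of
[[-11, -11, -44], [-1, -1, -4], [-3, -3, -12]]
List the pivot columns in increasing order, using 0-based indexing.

R1 → -1/11·R1
  [  1   1    4 ]
  [ -1  -1   -4 ]
  [ -3  -3  -12 ]
R2 → R2 + R1
  [  1   1    4 ]
  [  0   0    0 ]
  [ -3  -3  -12 ]
R3 → R3 + 3·R1
  [ 1  1  4 ]
  [ 0  0  0 ]
  [ 0  0  0 ]
Pivot columns are the columns containing a leading 1.

0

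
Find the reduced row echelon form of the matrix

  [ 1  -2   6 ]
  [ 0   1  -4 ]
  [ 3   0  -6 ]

[[1, 0, -2], [0, 1, -4], [0, 0, 0]]

r3 → r3 − 3·r1
r3 → r3 − 6·r2
r1 → r1 + 2·r2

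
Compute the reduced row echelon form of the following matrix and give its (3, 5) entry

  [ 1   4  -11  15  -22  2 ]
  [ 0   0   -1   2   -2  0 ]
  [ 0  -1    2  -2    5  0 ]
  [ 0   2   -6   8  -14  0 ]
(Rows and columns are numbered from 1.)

2

Swap ρ2 and ρ3.
Multiply ρ2 by -1.
Subtract 2 times ρ2 from ρ4.
Multiply ρ3 by -1.
Add 2 times ρ3 to ρ4.
Add 2 times ρ3 to ρ2.
Add 11 times ρ3 to ρ1.
Subtract 4 times ρ2 from ρ1.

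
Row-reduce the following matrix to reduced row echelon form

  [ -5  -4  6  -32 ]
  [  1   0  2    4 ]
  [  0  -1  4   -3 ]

R1 -> -1/5·R1
  [ 1  4/5  -6/5  32/5 ]
  [ 1    0     2     4 ]
  [ 0   -1     4    -3 ]
R2 -> R2 − R1
  [ 1   4/5  -6/5   32/5 ]
  [ 0  -4/5  16/5  -12/5 ]
  [ 0    -1     4     -3 ]
R2 -> -5/4·R2
  [ 1  4/5  -6/5  32/5 ]
  [ 0    1    -4     3 ]
  [ 0   -1     4    -3 ]
R3 -> R3 + R2
  [ 1  4/5  -6/5  32/5 ]
  [ 0    1    -4     3 ]
  [ 0    0     0     0 ]
R1 -> R1 − 4/5·R2
  [ 1  0   2  4 ]
  [ 0  1  -4  3 ]
  [ 0  0   0  0 ]

[[1, 0, 2, 4], [0, 1, -4, 3], [0, 0, 0, 0]]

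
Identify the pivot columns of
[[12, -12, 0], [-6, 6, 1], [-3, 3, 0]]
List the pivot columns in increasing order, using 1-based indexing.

1, 3

Multiply R1 by 1/12.
Add 6 times R1 to R2.
Add 3 times R1 to R3.
Pivot columns are the columns containing a leading 1.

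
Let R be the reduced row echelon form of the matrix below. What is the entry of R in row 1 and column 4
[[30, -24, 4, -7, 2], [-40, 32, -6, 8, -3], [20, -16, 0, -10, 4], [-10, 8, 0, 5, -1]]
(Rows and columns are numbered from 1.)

-1/2

r1 -> 1/30·r1
  [   1  -4/5  2/15  -7/30  1/15 ]
  [ -40    32    -6      8    -3 ]
  [  20   -16     0    -10     4 ]
  [ -10     8     0      5    -1 ]
r2 -> r2 + 40·r1
  [   1  -4/5  2/15  -7/30  1/15 ]
  [   0     0  -2/3   -4/3  -1/3 ]
  [  20   -16     0    -10     4 ]
  [ -10     8     0      5    -1 ]
r3 -> r3 − 20·r1
  [   1  -4/5  2/15  -7/30  1/15 ]
  [   0     0  -2/3   -4/3  -1/3 ]
  [   0     0  -8/3  -16/3   8/3 ]
  [ -10     8     0      5    -1 ]
r4 -> r4 + 10·r1
  [ 1  -4/5  2/15  -7/30  1/15 ]
  [ 0     0  -2/3   -4/3  -1/3 ]
  [ 0     0  -8/3  -16/3   8/3 ]
  [ 0     0   4/3    8/3  -1/3 ]
r2 -> -3/2·r2
  [ 1  -4/5  2/15  -7/30  1/15 ]
  [ 0     0     1      2   1/2 ]
  [ 0     0  -8/3  -16/3   8/3 ]
  [ 0     0   4/3    8/3  -1/3 ]
r3 -> r3 + 8/3·r2
  [ 1  -4/5  2/15  -7/30  1/15 ]
  [ 0     0     1      2   1/2 ]
  [ 0     0     0      0     4 ]
  [ 0     0   4/3    8/3  -1/3 ]
r4 -> r4 − 4/3·r2
  [ 1  -4/5  2/15  -7/30  1/15 ]
  [ 0     0     1      2   1/2 ]
  [ 0     0     0      0     4 ]
  [ 0     0     0      0    -1 ]
r3 -> 1/4·r3
  [ 1  -4/5  2/15  -7/30  1/15 ]
  [ 0     0     1      2   1/2 ]
  [ 0     0     0      0     1 ]
  [ 0     0     0      0    -1 ]
r4 -> r4 + r3
  [ 1  -4/5  2/15  -7/30  1/15 ]
  [ 0     0     1      2   1/2 ]
  [ 0     0     0      0     1 ]
  [ 0     0     0      0     0 ]
r2 -> r2 − 1/2·r3
  [ 1  -4/5  2/15  -7/30  1/15 ]
  [ 0     0     1      2     0 ]
  [ 0     0     0      0     1 ]
  [ 0     0     0      0     0 ]
r1 -> r1 − 1/15·r3
  [ 1  -4/5  2/15  -7/30  0 ]
  [ 0     0     1      2  0 ]
  [ 0     0     0      0  1 ]
  [ 0     0     0      0  0 ]
r1 -> r1 − 2/15·r2
  [ 1  -4/5  0  -1/2  0 ]
  [ 0     0  1     2  0 ]
  [ 0     0  0     0  1 ]
  [ 0     0  0     0  0 ]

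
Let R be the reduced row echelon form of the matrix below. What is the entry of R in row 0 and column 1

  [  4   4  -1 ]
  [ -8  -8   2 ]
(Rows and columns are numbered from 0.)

R1 → 1/4·R1
  [  1   1  -1/4 ]
  [ -8  -8     2 ]
R2 → R2 + 8·R1
  [ 1  1  -1/4 ]
  [ 0  0     0 ]

1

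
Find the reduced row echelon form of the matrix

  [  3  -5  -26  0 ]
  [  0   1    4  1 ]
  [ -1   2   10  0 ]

[[1, 0, -2, 0], [0, 1, 4, 0], [0, 0, 0, 1]]

ρ1 := 1/3·ρ1
  [  1  -5/3  -26/3  0 ]
  [  0     1      4  1 ]
  [ -1     2     10  0 ]
ρ3 := ρ3 + ρ1
  [ 1  -5/3  -26/3  0 ]
  [ 0     1      4  1 ]
  [ 0   1/3    4/3  0 ]
ρ3 := ρ3 − 1/3·ρ2
  [ 1  -5/3  -26/3     0 ]
  [ 0     1      4     1 ]
  [ 0     0      0  -1/3 ]
ρ3 := -3·ρ3
  [ 1  -5/3  -26/3  0 ]
  [ 0     1      4  1 ]
  [ 0     0      0  1 ]
ρ2 := ρ2 − ρ3
  [ 1  -5/3  -26/3  0 ]
  [ 0     1      4  0 ]
  [ 0     0      0  1 ]
ρ1 := ρ1 + 5/3·ρ2
  [ 1  0  -2  0 ]
  [ 0  1   4  0 ]
  [ 0  0   0  1 ]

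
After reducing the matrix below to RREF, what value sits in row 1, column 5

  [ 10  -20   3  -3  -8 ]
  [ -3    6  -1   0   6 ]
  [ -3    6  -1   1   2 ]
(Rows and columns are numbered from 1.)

-2

ρ1 -> 1/10·ρ1
ρ2 -> ρ2 + 3·ρ1
ρ3 -> ρ3 + 3·ρ1
ρ2 -> -10·ρ2
ρ3 -> ρ3 + 1/10·ρ2
ρ2 -> ρ2 − 9·ρ3
ρ1 -> ρ1 + 3/10·ρ3
ρ1 -> ρ1 − 3/10·ρ2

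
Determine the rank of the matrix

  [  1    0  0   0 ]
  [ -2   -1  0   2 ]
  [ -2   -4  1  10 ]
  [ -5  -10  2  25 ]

rank = 4

ρ2 ← ρ2 + 2·ρ1
  [  1    0  0   0 ]
  [  0   -1  0   2 ]
  [ -2   -4  1  10 ]
  [ -5  -10  2  25 ]
ρ3 ← ρ3 + 2·ρ1
  [  1    0  0   0 ]
  [  0   -1  0   2 ]
  [  0   -4  1  10 ]
  [ -5  -10  2  25 ]
ρ4 ← ρ4 + 5·ρ1
  [ 1    0  0   0 ]
  [ 0   -1  0   2 ]
  [ 0   -4  1  10 ]
  [ 0  -10  2  25 ]
ρ2 ← -1·ρ2
  [ 1    0  0   0 ]
  [ 0    1  0  -2 ]
  [ 0   -4  1  10 ]
  [ 0  -10  2  25 ]
ρ3 ← ρ3 + 4·ρ2
  [ 1    0  0   0 ]
  [ 0    1  0  -2 ]
  [ 0    0  1   2 ]
  [ 0  -10  2  25 ]
ρ4 ← ρ4 + 10·ρ2
  [ 1  0  0   0 ]
  [ 0  1  0  -2 ]
  [ 0  0  1   2 ]
  [ 0  0  2   5 ]
ρ4 ← ρ4 − 2·ρ3
  [ 1  0  0   0 ]
  [ 0  1  0  -2 ]
  [ 0  0  1   2 ]
  [ 0  0  0   1 ]
ρ3 ← ρ3 − 2·ρ4
  [ 1  0  0   0 ]
  [ 0  1  0  -2 ]
  [ 0  0  1   0 ]
  [ 0  0  0   1 ]
ρ2 ← ρ2 + 2·ρ4
  [ 1  0  0  0 ]
  [ 0  1  0  0 ]
  [ 0  0  1  0 ]
  [ 0  0  0  1 ]
The reduced form has 4 nonzero rows.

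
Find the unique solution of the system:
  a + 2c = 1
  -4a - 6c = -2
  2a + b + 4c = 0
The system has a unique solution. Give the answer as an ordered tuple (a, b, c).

Form the augmented matrix and row-reduce:
  [  1  0   2  |   1 ]
  [ -4  0  -6  |  -2 ]
  [  2  1   4  |   0 ]
R2 -> R2 + 4·R1
R3 -> R3 − 2·R1
R2 <-> R3
R3 -> 1/2·R3
R1 -> R1 − 2·R3
Reading off the last column: a = -1, b = -2, c = 1.

(-1, -2, 1)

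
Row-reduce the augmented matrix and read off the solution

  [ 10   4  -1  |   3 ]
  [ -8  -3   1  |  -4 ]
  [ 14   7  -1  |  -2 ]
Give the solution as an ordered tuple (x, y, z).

(1, -3, -5)

R1 ← 1/10·R1
  [  1  2/5  -1/10  |  3/10 ]
  [ -8   -3      1  |    -4 ]
  [ 14    7     -1  |    -2 ]
R2 ← R2 + 8·R1
  [  1  2/5  -1/10  |  3/10 ]
  [  0  1/5    1/5  |  -8/5 ]
  [ 14    7     -1  |    -2 ]
R3 ← R3 − 14·R1
  [ 1  2/5  -1/10  |   3/10 ]
  [ 0  1/5    1/5  |   -8/5 ]
  [ 0  7/5    2/5  |  -31/5 ]
R2 ← 5·R2
  [ 1  2/5  -1/10  |   3/10 ]
  [ 0    1      1  |     -8 ]
  [ 0  7/5    2/5  |  -31/5 ]
R3 ← R3 − 7/5·R2
  [ 1  2/5  -1/10  |  3/10 ]
  [ 0    1      1  |    -8 ]
  [ 0    0     -1  |     5 ]
R3 ← -1·R3
  [ 1  2/5  -1/10  |  3/10 ]
  [ 0    1      1  |    -8 ]
  [ 0    0      1  |    -5 ]
R2 ← R2 − R3
  [ 1  2/5  -1/10  |  3/10 ]
  [ 0    1      0  |    -3 ]
  [ 0    0      1  |    -5 ]
R1 ← R1 + 1/10·R3
  [ 1  2/5  0  |  -1/5 ]
  [ 0    1  0  |    -3 ]
  [ 0    0  1  |    -5 ]
R1 ← R1 − 2/5·R2
  [ 1  0  0  |   1 ]
  [ 0  1  0  |  -3 ]
  [ 0  0  1  |  -5 ]
Reading off the last column: x = 1, y = -3, z = -5.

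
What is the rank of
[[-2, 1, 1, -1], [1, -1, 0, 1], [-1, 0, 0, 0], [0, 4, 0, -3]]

rank = 4

R1 -> -1/2·R1
  [  1  -1/2  -1/2  1/2 ]
  [  1    -1     0    1 ]
  [ -1     0     0    0 ]
  [  0     4     0   -3 ]
R2 -> R2 − R1
  [  1  -1/2  -1/2  1/2 ]
  [  0  -1/2   1/2  1/2 ]
  [ -1     0     0    0 ]
  [  0     4     0   -3 ]
R3 -> R3 + R1
  [ 1  -1/2  -1/2  1/2 ]
  [ 0  -1/2   1/2  1/2 ]
  [ 0  -1/2  -1/2  1/2 ]
  [ 0     4     0   -3 ]
R2 -> -2·R2
  [ 1  -1/2  -1/2  1/2 ]
  [ 0     1    -1   -1 ]
  [ 0  -1/2  -1/2  1/2 ]
  [ 0     4     0   -3 ]
R3 -> R3 + 1/2·R2
  [ 1  -1/2  -1/2  1/2 ]
  [ 0     1    -1   -1 ]
  [ 0     0    -1    0 ]
  [ 0     4     0   -3 ]
R4 -> R4 − 4·R2
  [ 1  -1/2  -1/2  1/2 ]
  [ 0     1    -1   -1 ]
  [ 0     0    -1    0 ]
  [ 0     0     4    1 ]
R3 -> -1·R3
  [ 1  -1/2  -1/2  1/2 ]
  [ 0     1    -1   -1 ]
  [ 0     0     1    0 ]
  [ 0     0     4    1 ]
R4 -> R4 − 4·R3
  [ 1  -1/2  -1/2  1/2 ]
  [ 0     1    -1   -1 ]
  [ 0     0     1    0 ]
  [ 0     0     0    1 ]
R2 -> R2 + R4
  [ 1  -1/2  -1/2  1/2 ]
  [ 0     1    -1    0 ]
  [ 0     0     1    0 ]
  [ 0     0     0    1 ]
R1 -> R1 − 1/2·R4
  [ 1  -1/2  -1/2  0 ]
  [ 0     1    -1  0 ]
  [ 0     0     1  0 ]
  [ 0     0     0  1 ]
R2 -> R2 + R3
  [ 1  -1/2  -1/2  0 ]
  [ 0     1     0  0 ]
  [ 0     0     1  0 ]
  [ 0     0     0  1 ]
R1 -> R1 + 1/2·R3
  [ 1  -1/2  0  0 ]
  [ 0     1  0  0 ]
  [ 0     0  1  0 ]
  [ 0     0  0  1 ]
R1 -> R1 + 1/2·R2
  [ 1  0  0  0 ]
  [ 0  1  0  0 ]
  [ 0  0  1  0 ]
  [ 0  0  0  1 ]
The reduced form has 4 nonzero rows.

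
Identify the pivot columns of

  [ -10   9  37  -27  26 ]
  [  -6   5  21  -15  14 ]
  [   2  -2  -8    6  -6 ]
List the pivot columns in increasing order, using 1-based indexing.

R1 → -1/10·R1
  [  1  -9/10  -37/10  27/10  -13/5 ]
  [ -6      5      21    -15     14 ]
  [  2     -2      -8      6     -6 ]
R2 → R2 + 6·R1
  [ 1  -9/10  -37/10  27/10  -13/5 ]
  [ 0   -2/5    -6/5    6/5   -8/5 ]
  [ 2     -2      -8      6     -6 ]
R3 → R3 − 2·R1
  [ 1  -9/10  -37/10  27/10  -13/5 ]
  [ 0   -2/5    -6/5    6/5   -8/5 ]
  [ 0   -1/5    -3/5    3/5   -4/5 ]
R2 → -5/2·R2
  [ 1  -9/10  -37/10  27/10  -13/5 ]
  [ 0      1       3     -3      4 ]
  [ 0   -1/5    -3/5    3/5   -4/5 ]
R3 → R3 + 1/5·R2
  [ 1  -9/10  -37/10  27/10  -13/5 ]
  [ 0      1       3     -3      4 ]
  [ 0      0       0      0      0 ]
R1 → R1 + 9/10·R2
  [ 1  0  -1   0  1 ]
  [ 0  1   3  -3  4 ]
  [ 0  0   0   0  0 ]
Pivot columns are the columns containing a leading 1.

1, 2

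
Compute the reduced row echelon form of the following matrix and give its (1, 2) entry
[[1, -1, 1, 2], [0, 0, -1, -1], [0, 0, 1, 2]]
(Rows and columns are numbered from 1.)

-1

Multiply r2 by -1.
Subtract r2 from r3.
Subtract r3 from r2.
Subtract 2 times r3 from r1.
Subtract r2 from r1.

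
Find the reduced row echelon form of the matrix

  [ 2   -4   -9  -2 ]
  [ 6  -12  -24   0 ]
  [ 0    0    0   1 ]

R1 ← 1/2·R1
  [ 1   -2  -9/2  -1 ]
  [ 6  -12   -24   0 ]
  [ 0    0     0   1 ]
R2 ← R2 − 6·R1
  [ 1  -2  -9/2  -1 ]
  [ 0   0     3   6 ]
  [ 0   0     0   1 ]
R2 ← 1/3·R2
  [ 1  -2  -9/2  -1 ]
  [ 0   0     1   2 ]
  [ 0   0     0   1 ]
R2 ← R2 − 2·R3
  [ 1  -2  -9/2  -1 ]
  [ 0   0     1   0 ]
  [ 0   0     0   1 ]
R1 ← R1 + R3
  [ 1  -2  -9/2  0 ]
  [ 0   0     1  0 ]
  [ 0   0     0  1 ]
R1 ← R1 + 9/2·R2
  [ 1  -2  0  0 ]
  [ 0   0  1  0 ]
  [ 0   0  0  1 ]

[[1, -2, 0, 0], [0, 0, 1, 0], [0, 0, 0, 1]]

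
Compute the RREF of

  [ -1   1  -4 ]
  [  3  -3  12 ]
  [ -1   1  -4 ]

[[1, -1, 4], [0, 0, 0], [0, 0, 0]]

Multiply r1 by -1.
Subtract 3 times r1 from r2.
Add r1 to r3.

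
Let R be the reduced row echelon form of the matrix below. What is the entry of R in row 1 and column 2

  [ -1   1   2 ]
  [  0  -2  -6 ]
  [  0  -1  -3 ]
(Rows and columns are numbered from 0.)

Multiply R1 by -1.
  [ 1  -1  -2 ]
  [ 0  -2  -6 ]
  [ 0  -1  -3 ]
Multiply R2 by -1/2.
  [ 1  -1  -2 ]
  [ 0   1   3 ]
  [ 0  -1  -3 ]
Add R2 to R3.
  [ 1  -1  -2 ]
  [ 0   1   3 ]
  [ 0   0   0 ]
Add R2 to R1.
  [ 1  0  1 ]
  [ 0  1  3 ]
  [ 0  0  0 ]

3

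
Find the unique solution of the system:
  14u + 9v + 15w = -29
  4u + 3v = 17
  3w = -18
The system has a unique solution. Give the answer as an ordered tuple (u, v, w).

Form the augmented matrix and row-reduce:
  [ 14  9  15  |  -29 ]
  [  4  3   0  |   17 ]
  [  0  0   3  |  -18 ]
R1 → 1/14·R1
R2 → R2 − 4·R1
R2 → 7/3·R2
R3 → 1/3·R3
R2 → R2 + 10·R3
R1 → R1 − 15/14·R3
R1 → R1 − 9/14·R2
Reading off the last column: u = 5, v = -1, w = -6.

(5, -1, -6)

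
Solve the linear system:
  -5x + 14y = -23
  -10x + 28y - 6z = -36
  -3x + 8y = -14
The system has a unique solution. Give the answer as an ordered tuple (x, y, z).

Form the augmented matrix and row-reduce:
  [  -5  14   0  |  -23 ]
  [ -10  28  -6  |  -36 ]
  [  -3   8   0  |  -14 ]
R1 ← -1/5·R1
R2 ← R2 + 10·R1
R3 ← R3 + 3·R1
R2 <=> R3
R2 ← -5/2·R2
R3 ← -1/6·R3
R1 ← R1 + 14/5·R2
Reading off the last column: x = 6, y = 1/2, z = -5/3.

(6, 1/2, -5/3)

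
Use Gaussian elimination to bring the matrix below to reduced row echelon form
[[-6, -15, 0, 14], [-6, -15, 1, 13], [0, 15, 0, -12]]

[[1, 0, 0, -1/3], [0, 1, 0, -4/5], [0, 0, 1, -1]]

Multiply R1 by -1/6.
Add 6 times R1 to R2.
Swap R2 and R3.
Multiply R2 by 1/15.
Subtract 5/2 times R2 from R1.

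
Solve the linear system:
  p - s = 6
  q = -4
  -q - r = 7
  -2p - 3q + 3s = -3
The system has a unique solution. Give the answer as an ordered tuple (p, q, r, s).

Form the augmented matrix and row-reduce:
  [  1   0   0  -1  |   6 ]
  [  0   1   0   0  |  -4 ]
  [  0  -1  -1   0  |   7 ]
  [ -2  -3   0   3  |  -3 ]
Add 2 times R1 to R4.
  [ 1   0   0  -1  |   6 ]
  [ 0   1   0   0  |  -4 ]
  [ 0  -1  -1   0  |   7 ]
  [ 0  -3   0   1  |   9 ]
Add R2 to R3.
  [ 1   0   0  -1  |   6 ]
  [ 0   1   0   0  |  -4 ]
  [ 0   0  -1   0  |   3 ]
  [ 0  -3   0   1  |   9 ]
Add 3 times R2 to R4.
  [ 1  0   0  -1  |   6 ]
  [ 0  1   0   0  |  -4 ]
  [ 0  0  -1   0  |   3 ]
  [ 0  0   0   1  |  -3 ]
Multiply R3 by -1.
  [ 1  0  0  -1  |   6 ]
  [ 0  1  0   0  |  -4 ]
  [ 0  0  1   0  |  -3 ]
  [ 0  0  0   1  |  -3 ]
Add R4 to R1.
  [ 1  0  0  0  |   3 ]
  [ 0  1  0  0  |  -4 ]
  [ 0  0  1  0  |  -3 ]
  [ 0  0  0  1  |  -3 ]
Reading off the last column: p = 3, q = -4, r = -3, s = -3.

(3, -4, -3, -3)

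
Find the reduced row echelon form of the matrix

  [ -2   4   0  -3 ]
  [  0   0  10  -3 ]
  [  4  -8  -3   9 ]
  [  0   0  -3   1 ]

[[1, -2, 0, 0], [0, 0, 1, 0], [0, 0, 0, 1], [0, 0, 0, 0]]

R1 ← -1/2·R1
  [ 1  -2   0  3/2 ]
  [ 0   0  10   -3 ]
  [ 4  -8  -3    9 ]
  [ 0   0  -3    1 ]
R3 ← R3 − 4·R1
  [ 1  -2   0  3/2 ]
  [ 0   0  10   -3 ]
  [ 0   0  -3    3 ]
  [ 0   0  -3    1 ]
R2 ← 1/10·R2
  [ 1  -2   0    3/2 ]
  [ 0   0   1  -3/10 ]
  [ 0   0  -3      3 ]
  [ 0   0  -3      1 ]
R3 ← R3 + 3·R2
  [ 1  -2   0    3/2 ]
  [ 0   0   1  -3/10 ]
  [ 0   0   0  21/10 ]
  [ 0   0  -3      1 ]
R4 ← R4 + 3·R2
  [ 1  -2  0    3/2 ]
  [ 0   0  1  -3/10 ]
  [ 0   0  0  21/10 ]
  [ 0   0  0   1/10 ]
R3 ← 10/21·R3
  [ 1  -2  0    3/2 ]
  [ 0   0  1  -3/10 ]
  [ 0   0  0      1 ]
  [ 0   0  0   1/10 ]
R4 ← R4 − 1/10·R3
  [ 1  -2  0    3/2 ]
  [ 0   0  1  -3/10 ]
  [ 0   0  0      1 ]
  [ 0   0  0      0 ]
R2 ← R2 + 3/10·R3
  [ 1  -2  0  3/2 ]
  [ 0   0  1    0 ]
  [ 0   0  0    1 ]
  [ 0   0  0    0 ]
R1 ← R1 − 3/2·R3
  [ 1  -2  0  0 ]
  [ 0   0  1  0 ]
  [ 0   0  0  1 ]
  [ 0   0  0  0 ]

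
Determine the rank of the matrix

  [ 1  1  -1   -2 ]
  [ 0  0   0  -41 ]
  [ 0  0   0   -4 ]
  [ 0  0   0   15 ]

R2 -> -1/41·R2
  [ 1  1  -1  -2 ]
  [ 0  0   0   1 ]
  [ 0  0   0  -4 ]
  [ 0  0   0  15 ]
R3 -> R3 + 4·R2
  [ 1  1  -1  -2 ]
  [ 0  0   0   1 ]
  [ 0  0   0   0 ]
  [ 0  0   0  15 ]
R4 -> R4 − 15·R2
  [ 1  1  -1  -2 ]
  [ 0  0   0   1 ]
  [ 0  0   0   0 ]
  [ 0  0   0   0 ]
R1 -> R1 + 2·R2
  [ 1  1  -1  0 ]
  [ 0  0   0  1 ]
  [ 0  0   0  0 ]
  [ 0  0   0  0 ]
The reduced form has 2 nonzero rows.

rank = 2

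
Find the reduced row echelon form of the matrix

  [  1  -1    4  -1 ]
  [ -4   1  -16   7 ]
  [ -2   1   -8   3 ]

R2 ← R2 + 4·R1
R3 ← R3 + 2·R1
R2 ← -1/3·R2
R3 ← R3 + R2
R1 ← R1 + R2

[[1, 0, 4, -2], [0, 1, 0, -1], [0, 0, 0, 0]]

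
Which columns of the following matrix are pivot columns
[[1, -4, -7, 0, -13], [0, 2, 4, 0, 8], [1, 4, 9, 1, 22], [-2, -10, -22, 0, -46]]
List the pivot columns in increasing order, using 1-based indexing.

R3 := R3 − R1
  [  1   -4   -7  0  -13 ]
  [  0    2    4  0    8 ]
  [  0    8   16  1   35 ]
  [ -2  -10  -22  0  -46 ]
R4 := R4 + 2·R1
  [ 1   -4   -7  0  -13 ]
  [ 0    2    4  0    8 ]
  [ 0    8   16  1   35 ]
  [ 0  -18  -36  0  -72 ]
R2 := 1/2·R2
  [ 1   -4   -7  0  -13 ]
  [ 0    1    2  0    4 ]
  [ 0    8   16  1   35 ]
  [ 0  -18  -36  0  -72 ]
R3 := R3 − 8·R2
  [ 1   -4   -7  0  -13 ]
  [ 0    1    2  0    4 ]
  [ 0    0    0  1    3 ]
  [ 0  -18  -36  0  -72 ]
R4 := R4 + 18·R2
  [ 1  -4  -7  0  -13 ]
  [ 0   1   2  0    4 ]
  [ 0   0   0  1    3 ]
  [ 0   0   0  0    0 ]
R1 := R1 + 4·R2
  [ 1  0  1  0  3 ]
  [ 0  1  2  0  4 ]
  [ 0  0  0  1  3 ]
  [ 0  0  0  0  0 ]
Pivot columns are the columns containing a leading 1.

1, 2, 4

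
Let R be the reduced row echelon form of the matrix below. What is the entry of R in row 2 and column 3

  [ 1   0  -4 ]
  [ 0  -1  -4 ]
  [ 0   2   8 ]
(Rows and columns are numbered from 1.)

4

ρ2 := -1·ρ2
  [ 1  0  -4 ]
  [ 0  1   4 ]
  [ 0  2   8 ]
ρ3 := ρ3 − 2·ρ2
  [ 1  0  -4 ]
  [ 0  1   4 ]
  [ 0  0   0 ]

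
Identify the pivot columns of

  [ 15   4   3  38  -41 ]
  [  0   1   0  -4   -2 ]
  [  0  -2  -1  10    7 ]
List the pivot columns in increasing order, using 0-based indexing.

0, 1, 2

R1 -> 1/15·R1
  [ 1  4/15  1/5  38/15  -41/15 ]
  [ 0     1    0     -4      -2 ]
  [ 0    -2   -1     10       7 ]
R3 -> R3 + 2·R2
  [ 1  4/15  1/5  38/15  -41/15 ]
  [ 0     1    0     -4      -2 ]
  [ 0     0   -1      2       3 ]
R3 -> -1·R3
  [ 1  4/15  1/5  38/15  -41/15 ]
  [ 0     1    0     -4      -2 ]
  [ 0     0    1     -2      -3 ]
R1 -> R1 − 1/5·R3
  [ 1  4/15  0  44/15  -32/15 ]
  [ 0     1  0     -4      -2 ]
  [ 0     0  1     -2      -3 ]
R1 -> R1 − 4/15·R2
  [ 1  0  0   4  -8/5 ]
  [ 0  1  0  -4    -2 ]
  [ 0  0  1  -2    -3 ]
Pivot columns are the columns containing a leading 1.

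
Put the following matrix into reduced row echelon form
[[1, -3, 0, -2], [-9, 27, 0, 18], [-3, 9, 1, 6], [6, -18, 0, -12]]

Add 9 times R1 to R2.
Add 3 times R1 to R3.
Subtract 6 times R1 from R4.
Swap R2 and R3.

[[1, -3, 0, -2], [0, 0, 1, 0], [0, 0, 0, 0], [0, 0, 0, 0]]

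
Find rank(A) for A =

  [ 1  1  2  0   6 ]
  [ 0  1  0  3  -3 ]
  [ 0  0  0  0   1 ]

rank = 3

R2 → R2 + 3·R3
  [ 1  1  2  0  6 ]
  [ 0  1  0  3  0 ]
  [ 0  0  0  0  1 ]
R1 → R1 − 6·R3
  [ 1  1  2  0  0 ]
  [ 0  1  0  3  0 ]
  [ 0  0  0  0  1 ]
R1 → R1 − R2
  [ 1  0  2  -3  0 ]
  [ 0  1  0   3  0 ]
  [ 0  0  0   0  1 ]
The reduced form has 3 nonzero rows.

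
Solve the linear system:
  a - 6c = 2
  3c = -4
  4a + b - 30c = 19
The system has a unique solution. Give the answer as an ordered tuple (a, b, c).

Form the augmented matrix and row-reduce:
  [ 1  0   -6  |   2 ]
  [ 0  0    3  |  -4 ]
  [ 4  1  -30  |  19 ]
R3 → R3 − 4·R1
  [ 1  0  -6  |   2 ]
  [ 0  0   3  |  -4 ]
  [ 0  1  -6  |  11 ]
R2 <=> R3
  [ 1  0  -6  |   2 ]
  [ 0  1  -6  |  11 ]
  [ 0  0   3  |  -4 ]
R3 → 1/3·R3
  [ 1  0  -6  |     2 ]
  [ 0  1  -6  |    11 ]
  [ 0  0   1  |  -4/3 ]
R2 → R2 + 6·R3
  [ 1  0  -6  |     2 ]
  [ 0  1   0  |     3 ]
  [ 0  0   1  |  -4/3 ]
R1 → R1 + 6·R3
  [ 1  0  0  |    -6 ]
  [ 0  1  0  |     3 ]
  [ 0  0  1  |  -4/3 ]
Reading off the last column: a = -6, b = 3, c = -4/3.

(-6, 3, -4/3)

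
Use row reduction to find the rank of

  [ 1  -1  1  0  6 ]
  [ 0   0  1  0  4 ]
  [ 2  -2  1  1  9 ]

r3 → r3 − 2·r1
  [ 1  -1   1  0   6 ]
  [ 0   0   1  0   4 ]
  [ 0   0  -1  1  -3 ]
r3 → r3 + r2
  [ 1  -1  1  0  6 ]
  [ 0   0  1  0  4 ]
  [ 0   0  0  1  1 ]
r1 → r1 − r2
  [ 1  -1  0  0  2 ]
  [ 0   0  1  0  4 ]
  [ 0   0  0  1  1 ]
The reduced form has 3 nonzero rows.

rank = 3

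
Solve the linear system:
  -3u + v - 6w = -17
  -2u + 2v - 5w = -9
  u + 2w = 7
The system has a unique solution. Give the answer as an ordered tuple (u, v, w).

Form the augmented matrix and row-reduce:
  [ -3  1  -6  |  -17 ]
  [ -2  2  -5  |   -9 ]
  [  1  0   2  |    7 ]
r1 := -1/3·r1
r2 := r2 + 2·r1
r3 := r3 − r1
r2 := 3/4·r2
r3 := r3 − 1/3·r2
r3 := 4·r3
r2 := r2 + 3/4·r3
r1 := r1 − 2·r3
r1 := r1 + 1/3·r2
Reading off the last column: u = 1, v = 4, w = 3.

(1, 4, 3)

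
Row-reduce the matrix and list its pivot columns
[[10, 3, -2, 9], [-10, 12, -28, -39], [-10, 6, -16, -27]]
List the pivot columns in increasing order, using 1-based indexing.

r1 → 1/10·r1
  [   1  3/10  -1/5  9/10 ]
  [ -10    12   -28   -39 ]
  [ -10     6   -16   -27 ]
r2 → r2 + 10·r1
  [   1  3/10  -1/5  9/10 ]
  [   0    15   -30   -30 ]
  [ -10     6   -16   -27 ]
r3 → r3 + 10·r1
  [ 1  3/10  -1/5  9/10 ]
  [ 0    15   -30   -30 ]
  [ 0     9   -18   -18 ]
r2 → 1/15·r2
  [ 1  3/10  -1/5  9/10 ]
  [ 0     1    -2    -2 ]
  [ 0     9   -18   -18 ]
r3 → r3 − 9·r2
  [ 1  3/10  -1/5  9/10 ]
  [ 0     1    -2    -2 ]
  [ 0     0     0     0 ]
r1 → r1 − 3/10·r2
  [ 1  0  2/5  3/2 ]
  [ 0  1   -2   -2 ]
  [ 0  0    0    0 ]
Pivot columns are the columns containing a leading 1.

1, 2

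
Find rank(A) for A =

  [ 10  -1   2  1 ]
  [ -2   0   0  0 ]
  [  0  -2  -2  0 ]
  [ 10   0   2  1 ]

ρ1 := 1/10·ρ1
  [  1  -1/10  1/5  1/10 ]
  [ -2      0    0     0 ]
  [  0     -2   -2     0 ]
  [ 10      0    2     1 ]
ρ2 := ρ2 + 2·ρ1
  [  1  -1/10  1/5  1/10 ]
  [  0   -1/5  2/5   1/5 ]
  [  0     -2   -2     0 ]
  [ 10      0    2     1 ]
ρ4 := ρ4 − 10·ρ1
  [ 1  -1/10  1/5  1/10 ]
  [ 0   -1/5  2/5   1/5 ]
  [ 0     -2   -2     0 ]
  [ 0      1    0     0 ]
ρ2 := -5·ρ2
  [ 1  -1/10  1/5  1/10 ]
  [ 0      1   -2    -1 ]
  [ 0     -2   -2     0 ]
  [ 0      1    0     0 ]
ρ3 := ρ3 + 2·ρ2
  [ 1  -1/10  1/5  1/10 ]
  [ 0      1   -2    -1 ]
  [ 0      0   -6    -2 ]
  [ 0      1    0     0 ]
ρ4 := ρ4 − ρ2
  [ 1  -1/10  1/5  1/10 ]
  [ 0      1   -2    -1 ]
  [ 0      0   -6    -2 ]
  [ 0      0    2     1 ]
ρ3 := -1/6·ρ3
  [ 1  -1/10  1/5  1/10 ]
  [ 0      1   -2    -1 ]
  [ 0      0    1   1/3 ]
  [ 0      0    2     1 ]
ρ4 := ρ4 − 2·ρ3
  [ 1  -1/10  1/5  1/10 ]
  [ 0      1   -2    -1 ]
  [ 0      0    1   1/3 ]
  [ 0      0    0   1/3 ]
ρ4 := 3·ρ4
  [ 1  -1/10  1/5  1/10 ]
  [ 0      1   -2    -1 ]
  [ 0      0    1   1/3 ]
  [ 0      0    0     1 ]
ρ3 := ρ3 − 1/3·ρ4
  [ 1  -1/10  1/5  1/10 ]
  [ 0      1   -2    -1 ]
  [ 0      0    1     0 ]
  [ 0      0    0     1 ]
ρ2 := ρ2 + ρ4
  [ 1  -1/10  1/5  1/10 ]
  [ 0      1   -2     0 ]
  [ 0      0    1     0 ]
  [ 0      0    0     1 ]
ρ1 := ρ1 − 1/10·ρ4
  [ 1  -1/10  1/5  0 ]
  [ 0      1   -2  0 ]
  [ 0      0    1  0 ]
  [ 0      0    0  1 ]
ρ2 := ρ2 + 2·ρ3
  [ 1  -1/10  1/5  0 ]
  [ 0      1    0  0 ]
  [ 0      0    1  0 ]
  [ 0      0    0  1 ]
ρ1 := ρ1 − 1/5·ρ3
  [ 1  -1/10  0  0 ]
  [ 0      1  0  0 ]
  [ 0      0  1  0 ]
  [ 0      0  0  1 ]
ρ1 := ρ1 + 1/10·ρ2
  [ 1  0  0  0 ]
  [ 0  1  0  0 ]
  [ 0  0  1  0 ]
  [ 0  0  0  1 ]
The reduced form has 4 nonzero rows.

rank = 4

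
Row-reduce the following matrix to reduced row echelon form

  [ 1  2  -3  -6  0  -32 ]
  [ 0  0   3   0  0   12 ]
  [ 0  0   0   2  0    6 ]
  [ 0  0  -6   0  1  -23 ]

[[1, 2, 0, 0, 0, -2], [0, 0, 1, 0, 0, 4], [0, 0, 0, 1, 0, 3], [0, 0, 0, 0, 1, 1]]

R2 ← 1/3·R2
  [ 1  2  -3  -6  0  -32 ]
  [ 0  0   1   0  0    4 ]
  [ 0  0   0   2  0    6 ]
  [ 0  0  -6   0  1  -23 ]
R4 ← R4 + 6·R2
  [ 1  2  -3  -6  0  -32 ]
  [ 0  0   1   0  0    4 ]
  [ 0  0   0   2  0    6 ]
  [ 0  0   0   0  1    1 ]
R3 ← 1/2·R3
  [ 1  2  -3  -6  0  -32 ]
  [ 0  0   1   0  0    4 ]
  [ 0  0   0   1  0    3 ]
  [ 0  0   0   0  1    1 ]
R1 ← R1 + 6·R3
  [ 1  2  -3  0  0  -14 ]
  [ 0  0   1  0  0    4 ]
  [ 0  0   0  1  0    3 ]
  [ 0  0   0  0  1    1 ]
R1 ← R1 + 3·R2
  [ 1  2  0  0  0  -2 ]
  [ 0  0  1  0  0   4 ]
  [ 0  0  0  1  0   3 ]
  [ 0  0  0  0  1   1 ]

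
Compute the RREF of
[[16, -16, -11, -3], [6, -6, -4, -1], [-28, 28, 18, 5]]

R1 := 1/16·R1
  [   1  -1  -11/16  -3/16 ]
  [   6  -6      -4     -1 ]
  [ -28  28      18      5 ]
R2 := R2 − 6·R1
  [   1  -1  -11/16  -3/16 ]
  [   0   0     1/8    1/8 ]
  [ -28  28      18      5 ]
R3 := R3 + 28·R1
  [ 1  -1  -11/16  -3/16 ]
  [ 0   0     1/8    1/8 ]
  [ 0   0    -5/4   -1/4 ]
R2 := 8·R2
  [ 1  -1  -11/16  -3/16 ]
  [ 0   0       1      1 ]
  [ 0   0    -5/4   -1/4 ]
R3 := R3 + 5/4·R2
  [ 1  -1  -11/16  -3/16 ]
  [ 0   0       1      1 ]
  [ 0   0       0      1 ]
R2 := R2 − R3
  [ 1  -1  -11/16  -3/16 ]
  [ 0   0       1      0 ]
  [ 0   0       0      1 ]
R1 := R1 + 3/16·R3
  [ 1  -1  -11/16  0 ]
  [ 0   0       1  0 ]
  [ 0   0       0  1 ]
R1 := R1 + 11/16·R2
  [ 1  -1  0  0 ]
  [ 0   0  1  0 ]
  [ 0   0  0  1 ]

[[1, -1, 0, 0], [0, 0, 1, 0], [0, 0, 0, 1]]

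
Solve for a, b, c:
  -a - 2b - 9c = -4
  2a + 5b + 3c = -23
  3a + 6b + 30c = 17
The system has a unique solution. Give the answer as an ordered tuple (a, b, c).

Form the augmented matrix and row-reduce:
  [ -1  -2  -9  |   -4 ]
  [  2   5   3  |  -23 ]
  [  3   6  30  |   17 ]
r1 -> -1·r1
  [ 1  2   9  |    4 ]
  [ 2  5   3  |  -23 ]
  [ 3  6  30  |   17 ]
r2 -> r2 − 2·r1
  [ 1  2    9  |    4 ]
  [ 0  1  -15  |  -31 ]
  [ 3  6   30  |   17 ]
r3 -> r3 − 3·r1
  [ 1  2    9  |    4 ]
  [ 0  1  -15  |  -31 ]
  [ 0  0    3  |    5 ]
r3 -> 1/3·r3
  [ 1  2    9  |    4 ]
  [ 0  1  -15  |  -31 ]
  [ 0  0    1  |  5/3 ]
r2 -> r2 + 15·r3
  [ 1  2  9  |    4 ]
  [ 0  1  0  |   -6 ]
  [ 0  0  1  |  5/3 ]
r1 -> r1 − 9·r3
  [ 1  2  0  |  -11 ]
  [ 0  1  0  |   -6 ]
  [ 0  0  1  |  5/3 ]
r1 -> r1 − 2·r2
  [ 1  0  0  |    1 ]
  [ 0  1  0  |   -6 ]
  [ 0  0  1  |  5/3 ]
Reading off the last column: a = 1, b = -6, c = 5/3.

(1, -6, 5/3)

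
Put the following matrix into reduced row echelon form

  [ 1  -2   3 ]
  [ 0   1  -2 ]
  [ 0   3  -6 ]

[[1, 0, -1], [0, 1, -2], [0, 0, 0]]

r3 -> r3 − 3·r2
  [ 1  -2   3 ]
  [ 0   1  -2 ]
  [ 0   0   0 ]
r1 -> r1 + 2·r2
  [ 1  0  -1 ]
  [ 0  1  -2 ]
  [ 0  0   0 ]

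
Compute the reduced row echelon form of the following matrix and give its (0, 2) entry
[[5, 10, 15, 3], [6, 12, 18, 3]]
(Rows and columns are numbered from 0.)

3

Multiply R1 by 1/5.
  [ 1   2   3  3/5 ]
  [ 6  12  18    3 ]
Subtract 6 times R1 from R2.
  [ 1  2  3   3/5 ]
  [ 0  0  0  -3/5 ]
Multiply R2 by -5/3.
  [ 1  2  3  3/5 ]
  [ 0  0  0    1 ]
Subtract 3/5 times R2 from R1.
  [ 1  2  3  0 ]
  [ 0  0  0  1 ]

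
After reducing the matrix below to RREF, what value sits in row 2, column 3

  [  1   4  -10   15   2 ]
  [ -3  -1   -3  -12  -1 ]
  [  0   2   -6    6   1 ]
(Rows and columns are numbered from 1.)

-3

r2 := r2 + 3·r1
  [ 1   4  -10  15  2 ]
  [ 0  11  -33  33  5 ]
  [ 0   2   -6   6  1 ]
r2 := 1/11·r2
  [ 1  4  -10  15     2 ]
  [ 0  1   -3   3  5/11 ]
  [ 0  2   -6   6     1 ]
r3 := r3 − 2·r2
  [ 1  4  -10  15     2 ]
  [ 0  1   -3   3  5/11 ]
  [ 0  0    0   0  1/11 ]
r3 := 11·r3
  [ 1  4  -10  15     2 ]
  [ 0  1   -3   3  5/11 ]
  [ 0  0    0   0     1 ]
r2 := r2 − 5/11·r3
  [ 1  4  -10  15  2 ]
  [ 0  1   -3   3  0 ]
  [ 0  0    0   0  1 ]
r1 := r1 − 2·r3
  [ 1  4  -10  15  0 ]
  [ 0  1   -3   3  0 ]
  [ 0  0    0   0  1 ]
r1 := r1 − 4·r2
  [ 1  0   2  3  0 ]
  [ 0  1  -3  3  0 ]
  [ 0  0   0  0  1 ]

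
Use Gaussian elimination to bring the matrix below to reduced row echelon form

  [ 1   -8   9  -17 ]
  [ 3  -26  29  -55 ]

[[1, 0, 1, -1], [0, 1, -1, 2]]

ρ2 -> ρ2 − 3·ρ1
  [ 1  -8  9  -17 ]
  [ 0  -2  2   -4 ]
ρ2 -> -1/2·ρ2
  [ 1  -8   9  -17 ]
  [ 0   1  -1    2 ]
ρ1 -> ρ1 + 8·ρ2
  [ 1  0   1  -1 ]
  [ 0  1  -1   2 ]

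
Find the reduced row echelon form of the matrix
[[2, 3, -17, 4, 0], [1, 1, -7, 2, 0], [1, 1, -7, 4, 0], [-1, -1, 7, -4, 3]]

R1 -> 1/2·R1
  [  1  3/2  -17/2   2  0 ]
  [  1    1     -7   2  0 ]
  [  1    1     -7   4  0 ]
  [ -1   -1      7  -4  3 ]
R2 -> R2 − R1
  [  1   3/2  -17/2   2  0 ]
  [  0  -1/2    3/2   0  0 ]
  [  1     1     -7   4  0 ]
  [ -1    -1      7  -4  3 ]
R3 -> R3 − R1
  [  1   3/2  -17/2   2  0 ]
  [  0  -1/2    3/2   0  0 ]
  [  0  -1/2    3/2   2  0 ]
  [ -1    -1      7  -4  3 ]
R4 -> R4 + R1
  [ 1   3/2  -17/2   2  0 ]
  [ 0  -1/2    3/2   0  0 ]
  [ 0  -1/2    3/2   2  0 ]
  [ 0   1/2   -3/2  -2  3 ]
R2 -> -2·R2
  [ 1   3/2  -17/2   2  0 ]
  [ 0     1     -3   0  0 ]
  [ 0  -1/2    3/2   2  0 ]
  [ 0   1/2   -3/2  -2  3 ]
R3 -> R3 + 1/2·R2
  [ 1  3/2  -17/2   2  0 ]
  [ 0    1     -3   0  0 ]
  [ 0    0      0   2  0 ]
  [ 0  1/2   -3/2  -2  3 ]
R4 -> R4 − 1/2·R2
  [ 1  3/2  -17/2   2  0 ]
  [ 0    1     -3   0  0 ]
  [ 0    0      0   2  0 ]
  [ 0    0      0  -2  3 ]
R3 -> 1/2·R3
  [ 1  3/2  -17/2   2  0 ]
  [ 0    1     -3   0  0 ]
  [ 0    0      0   1  0 ]
  [ 0    0      0  -2  3 ]
R4 -> R4 + 2·R3
  [ 1  3/2  -17/2  2  0 ]
  [ 0    1     -3  0  0 ]
  [ 0    0      0  1  0 ]
  [ 0    0      0  0  3 ]
R4 -> 1/3·R4
  [ 1  3/2  -17/2  2  0 ]
  [ 0    1     -3  0  0 ]
  [ 0    0      0  1  0 ]
  [ 0    0      0  0  1 ]
R1 -> R1 − 2·R3
  [ 1  3/2  -17/2  0  0 ]
  [ 0    1     -3  0  0 ]
  [ 0    0      0  1  0 ]
  [ 0    0      0  0  1 ]
R1 -> R1 − 3/2·R2
  [ 1  0  -4  0  0 ]
  [ 0  1  -3  0  0 ]
  [ 0  0   0  1  0 ]
  [ 0  0   0  0  1 ]

[[1, 0, -4, 0, 0], [0, 1, -3, 0, 0], [0, 0, 0, 1, 0], [0, 0, 0, 0, 1]]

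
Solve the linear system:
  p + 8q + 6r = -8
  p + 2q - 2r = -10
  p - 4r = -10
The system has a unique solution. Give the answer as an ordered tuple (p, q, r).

Form the augmented matrix and row-reduce:
  [ 1  8   6  |   -8 ]
  [ 1  2  -2  |  -10 ]
  [ 1  0  -4  |  -10 ]
Subtract ρ1 from ρ2.
Subtract ρ1 from ρ3.
Multiply ρ2 by -1/6.
Add 8 times ρ2 to ρ3.
Multiply ρ3 by 3/2.
Subtract 4/3 times ρ3 from ρ2.
Subtract 6 times ρ3 from ρ1.
Subtract 8 times ρ2 from ρ1.
Reading off the last column: p = -6, q = -1, r = 1.

(-6, -1, 1)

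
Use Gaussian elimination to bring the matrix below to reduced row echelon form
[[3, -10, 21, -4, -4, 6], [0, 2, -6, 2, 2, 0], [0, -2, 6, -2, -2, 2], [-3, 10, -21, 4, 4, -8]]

[[1, 0, -3, 2, 2, 0], [0, 1, -3, 1, 1, 0], [0, 0, 0, 0, 0, 1], [0, 0, 0, 0, 0, 0]]

R1 -> 1/3·R1
  [  1  -10/3    7  -4/3  -4/3   2 ]
  [  0      2   -6     2     2   0 ]
  [  0     -2    6    -2    -2   2 ]
  [ -3     10  -21     4     4  -8 ]
R4 -> R4 + 3·R1
  [ 1  -10/3   7  -4/3  -4/3   2 ]
  [ 0      2  -6     2     2   0 ]
  [ 0     -2   6    -2    -2   2 ]
  [ 0      0   0     0     0  -2 ]
R2 -> 1/2·R2
  [ 1  -10/3   7  -4/3  -4/3   2 ]
  [ 0      1  -3     1     1   0 ]
  [ 0     -2   6    -2    -2   2 ]
  [ 0      0   0     0     0  -2 ]
R3 -> R3 + 2·R2
  [ 1  -10/3   7  -4/3  -4/3   2 ]
  [ 0      1  -3     1     1   0 ]
  [ 0      0   0     0     0   2 ]
  [ 0      0   0     0     0  -2 ]
R3 -> 1/2·R3
  [ 1  -10/3   7  -4/3  -4/3   2 ]
  [ 0      1  -3     1     1   0 ]
  [ 0      0   0     0     0   1 ]
  [ 0      0   0     0     0  -2 ]
R4 -> R4 + 2·R3
  [ 1  -10/3   7  -4/3  -4/3  2 ]
  [ 0      1  -3     1     1  0 ]
  [ 0      0   0     0     0  1 ]
  [ 0      0   0     0     0  0 ]
R1 -> R1 − 2·R3
  [ 1  -10/3   7  -4/3  -4/3  0 ]
  [ 0      1  -3     1     1  0 ]
  [ 0      0   0     0     0  1 ]
  [ 0      0   0     0     0  0 ]
R1 -> R1 + 10/3·R2
  [ 1  0  -3  2  2  0 ]
  [ 0  1  -3  1  1  0 ]
  [ 0  0   0  0  0  1 ]
  [ 0  0   0  0  0  0 ]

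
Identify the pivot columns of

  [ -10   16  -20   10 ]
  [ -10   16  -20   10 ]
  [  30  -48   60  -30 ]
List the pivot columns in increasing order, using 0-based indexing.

0

r1 := -1/10·r1
  [   1  -8/5    2   -1 ]
  [ -10    16  -20   10 ]
  [  30   -48   60  -30 ]
r2 := r2 + 10·r1
  [  1  -8/5   2   -1 ]
  [  0     0   0    0 ]
  [ 30   -48  60  -30 ]
r3 := r3 − 30·r1
  [ 1  -8/5  2  -1 ]
  [ 0     0  0   0 ]
  [ 0     0  0   0 ]
Pivot columns are the columns containing a leading 1.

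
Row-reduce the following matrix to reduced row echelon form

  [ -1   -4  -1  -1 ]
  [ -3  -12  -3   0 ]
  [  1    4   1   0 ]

R1 → -1·R1
  [  1    4   1  1 ]
  [ -3  -12  -3  0 ]
  [  1    4   1  0 ]
R2 → R2 + 3·R1
  [ 1  4  1  1 ]
  [ 0  0  0  3 ]
  [ 1  4  1  0 ]
R3 → R3 − R1
  [ 1  4  1   1 ]
  [ 0  0  0   3 ]
  [ 0  0  0  -1 ]
R2 → 1/3·R2
  [ 1  4  1   1 ]
  [ 0  0  0   1 ]
  [ 0  0  0  -1 ]
R3 → R3 + R2
  [ 1  4  1  1 ]
  [ 0  0  0  1 ]
  [ 0  0  0  0 ]
R1 → R1 − R2
  [ 1  4  1  0 ]
  [ 0  0  0  1 ]
  [ 0  0  0  0 ]

[[1, 4, 1, 0], [0, 0, 0, 1], [0, 0, 0, 0]]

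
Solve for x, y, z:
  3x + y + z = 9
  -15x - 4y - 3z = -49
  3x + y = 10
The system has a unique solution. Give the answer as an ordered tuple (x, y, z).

(4, -2, -1)

Form the augmented matrix and row-reduce:
  [   3   1   1  |    9 ]
  [ -15  -4  -3  |  -49 ]
  [   3   1   0  |   10 ]
Multiply ρ1 by 1/3.
  [   1  1/3  1/3  |    3 ]
  [ -15   -4   -3  |  -49 ]
  [   3    1    0  |   10 ]
Add 15 times ρ1 to ρ2.
  [ 1  1/3  1/3  |   3 ]
  [ 0    1    2  |  -4 ]
  [ 3    1    0  |  10 ]
Subtract 3 times ρ1 from ρ3.
  [ 1  1/3  1/3  |   3 ]
  [ 0    1    2  |  -4 ]
  [ 0    0   -1  |   1 ]
Multiply ρ3 by -1.
  [ 1  1/3  1/3  |   3 ]
  [ 0    1    2  |  -4 ]
  [ 0    0    1  |  -1 ]
Subtract 2 times ρ3 from ρ2.
  [ 1  1/3  1/3  |   3 ]
  [ 0    1    0  |  -2 ]
  [ 0    0    1  |  -1 ]
Subtract 1/3 times ρ3 from ρ1.
  [ 1  1/3  0  |  10/3 ]
  [ 0    1  0  |    -2 ]
  [ 0    0  1  |    -1 ]
Subtract 1/3 times ρ2 from ρ1.
  [ 1  0  0  |   4 ]
  [ 0  1  0  |  -2 ]
  [ 0  0  1  |  -1 ]
Reading off the last column: x = 4, y = -2, z = -1.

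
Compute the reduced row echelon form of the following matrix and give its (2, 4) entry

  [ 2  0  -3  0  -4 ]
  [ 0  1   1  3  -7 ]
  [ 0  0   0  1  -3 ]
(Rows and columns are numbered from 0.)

r1 ← 1/2·r1
r2 ← r2 − 3·r3

-3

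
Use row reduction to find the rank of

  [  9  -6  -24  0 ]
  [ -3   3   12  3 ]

ρ1 → 1/9·ρ1
  [  1  -2/3  -8/3  0 ]
  [ -3     3    12  3 ]
ρ2 → ρ2 + 3·ρ1
  [ 1  -2/3  -8/3  0 ]
  [ 0     1     4  3 ]
ρ1 → ρ1 + 2/3·ρ2
  [ 1  0  0  2 ]
  [ 0  1  4  3 ]
The reduced form has 2 nonzero rows.

rank = 2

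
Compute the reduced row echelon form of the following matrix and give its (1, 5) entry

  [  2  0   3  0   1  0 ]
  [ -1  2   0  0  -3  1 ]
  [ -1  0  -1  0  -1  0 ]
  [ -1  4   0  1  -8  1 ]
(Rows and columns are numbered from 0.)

1/2

R1 → 1/2·R1
  [  1  0  3/2  0  1/2  0 ]
  [ -1  2    0  0   -3  1 ]
  [ -1  0   -1  0   -1  0 ]
  [ -1  4    0  1   -8  1 ]
R2 → R2 + R1
  [  1  0  3/2  0   1/2  0 ]
  [  0  2  3/2  0  -5/2  1 ]
  [ -1  0   -1  0    -1  0 ]
  [ -1  4    0  1    -8  1 ]
R3 → R3 + R1
  [  1  0  3/2  0   1/2  0 ]
  [  0  2  3/2  0  -5/2  1 ]
  [  0  0  1/2  0  -1/2  0 ]
  [ -1  4    0  1    -8  1 ]
R4 → R4 + R1
  [ 1  0  3/2  0    1/2  0 ]
  [ 0  2  3/2  0   -5/2  1 ]
  [ 0  0  1/2  0   -1/2  0 ]
  [ 0  4  3/2  1  -15/2  1 ]
R2 → 1/2·R2
  [ 1  0  3/2  0    1/2    0 ]
  [ 0  1  3/4  0   -5/4  1/2 ]
  [ 0  0  1/2  0   -1/2    0 ]
  [ 0  4  3/2  1  -15/2    1 ]
R4 → R4 − 4·R2
  [ 1  0   3/2  0   1/2    0 ]
  [ 0  1   3/4  0  -5/4  1/2 ]
  [ 0  0   1/2  0  -1/2    0 ]
  [ 0  0  -3/2  1  -5/2   -1 ]
R3 → 2·R3
  [ 1  0   3/2  0   1/2    0 ]
  [ 0  1   3/4  0  -5/4  1/2 ]
  [ 0  0     1  0    -1    0 ]
  [ 0  0  -3/2  1  -5/2   -1 ]
R4 → R4 + 3/2·R3
  [ 1  0  3/2  0   1/2    0 ]
  [ 0  1  3/4  0  -5/4  1/2 ]
  [ 0  0    1  0    -1    0 ]
  [ 0  0    0  1    -4   -1 ]
R2 → R2 − 3/4·R3
  [ 1  0  3/2  0   1/2    0 ]
  [ 0  1    0  0  -1/2  1/2 ]
  [ 0  0    1  0    -1    0 ]
  [ 0  0    0  1    -4   -1 ]
R1 → R1 − 3/2·R3
  [ 1  0  0  0     2    0 ]
  [ 0  1  0  0  -1/2  1/2 ]
  [ 0  0  1  0    -1    0 ]
  [ 0  0  0  1    -4   -1 ]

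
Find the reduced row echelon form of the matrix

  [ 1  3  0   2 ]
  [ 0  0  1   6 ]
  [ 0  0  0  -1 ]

R3 ← -1·R3
  [ 1  3  0  2 ]
  [ 0  0  1  6 ]
  [ 0  0  0  1 ]
R2 ← R2 − 6·R3
  [ 1  3  0  2 ]
  [ 0  0  1  0 ]
  [ 0  0  0  1 ]
R1 ← R1 − 2·R3
  [ 1  3  0  0 ]
  [ 0  0  1  0 ]
  [ 0  0  0  1 ]

[[1, 3, 0, 0], [0, 0, 1, 0], [0, 0, 0, 1]]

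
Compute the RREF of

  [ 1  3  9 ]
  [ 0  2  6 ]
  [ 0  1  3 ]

[[1, 0, 0], [0, 1, 3], [0, 0, 0]]

R2 := 1/2·R2
  [ 1  3  9 ]
  [ 0  1  3 ]
  [ 0  1  3 ]
R3 := R3 − R2
  [ 1  3  9 ]
  [ 0  1  3 ]
  [ 0  0  0 ]
R1 := R1 − 3·R2
  [ 1  0  0 ]
  [ 0  1  3 ]
  [ 0  0  0 ]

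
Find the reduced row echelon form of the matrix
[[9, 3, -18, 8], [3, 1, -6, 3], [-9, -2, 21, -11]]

[[1, 0, -3, 0], [0, 1, 3, 0], [0, 0, 0, 1]]

r1 := 1/9·r1
  [  1  1/3  -2  8/9 ]
  [  3    1  -6    3 ]
  [ -9   -2  21  -11 ]
r2 := r2 − 3·r1
  [  1  1/3  -2  8/9 ]
  [  0    0   0  1/3 ]
  [ -9   -2  21  -11 ]
r3 := r3 + 9·r1
  [ 1  1/3  -2  8/9 ]
  [ 0    0   0  1/3 ]
  [ 0    1   3   -3 ]
r2 <=> r3
  [ 1  1/3  -2  8/9 ]
  [ 0    1   3   -3 ]
  [ 0    0   0  1/3 ]
r3 := 3·r3
  [ 1  1/3  -2  8/9 ]
  [ 0    1   3   -3 ]
  [ 0    0   0    1 ]
r2 := r2 + 3·r3
  [ 1  1/3  -2  8/9 ]
  [ 0    1   3    0 ]
  [ 0    0   0    1 ]
r1 := r1 − 8/9·r3
  [ 1  1/3  -2  0 ]
  [ 0    1   3  0 ]
  [ 0    0   0  1 ]
r1 := r1 − 1/3·r2
  [ 1  0  -3  0 ]
  [ 0  1   3  0 ]
  [ 0  0   0  1 ]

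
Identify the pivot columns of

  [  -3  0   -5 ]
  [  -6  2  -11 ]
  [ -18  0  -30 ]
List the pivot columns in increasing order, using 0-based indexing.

0, 1

ρ1 → -1/3·ρ1
  [   1  0  5/3 ]
  [  -6  2  -11 ]
  [ -18  0  -30 ]
ρ2 → ρ2 + 6·ρ1
  [   1  0  5/3 ]
  [   0  2   -1 ]
  [ -18  0  -30 ]
ρ3 → ρ3 + 18·ρ1
  [ 1  0  5/3 ]
  [ 0  2   -1 ]
  [ 0  0    0 ]
ρ2 → 1/2·ρ2
  [ 1  0   5/3 ]
  [ 0  1  -1/2 ]
  [ 0  0     0 ]
Pivot columns are the columns containing a leading 1.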